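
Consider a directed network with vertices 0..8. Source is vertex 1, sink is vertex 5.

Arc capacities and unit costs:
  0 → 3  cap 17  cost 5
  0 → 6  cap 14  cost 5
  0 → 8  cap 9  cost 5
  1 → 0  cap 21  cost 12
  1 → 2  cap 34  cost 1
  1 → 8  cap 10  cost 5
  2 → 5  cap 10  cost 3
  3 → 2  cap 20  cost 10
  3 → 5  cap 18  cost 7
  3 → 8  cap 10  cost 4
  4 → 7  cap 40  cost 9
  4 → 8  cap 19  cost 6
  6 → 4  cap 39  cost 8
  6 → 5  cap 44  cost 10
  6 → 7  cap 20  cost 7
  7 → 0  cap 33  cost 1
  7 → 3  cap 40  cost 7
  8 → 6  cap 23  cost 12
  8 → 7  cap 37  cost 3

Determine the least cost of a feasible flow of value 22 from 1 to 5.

shortest-cost path #1: 1→2→5 push 10 @ unit cost 4 (adds 40)
shortest-cost path #2: 1→8→7→0→3→5 push 10 @ unit cost 21 (adds 210)
shortest-cost path #3: 1→0→3→5 push 2 @ unit cost 24 (adds 48)
total cost = 298

Minimum cost for 22 units: 298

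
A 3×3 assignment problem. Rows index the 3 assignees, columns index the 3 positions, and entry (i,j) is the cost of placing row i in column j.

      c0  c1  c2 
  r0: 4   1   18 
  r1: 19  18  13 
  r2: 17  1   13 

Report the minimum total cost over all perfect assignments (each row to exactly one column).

Minimum assignment cost: 18

optimal assignment: row0→col0 (cost 4), row1→col2 (cost 13), row2→col1 (cost 1)
total = 4 + 13 + 1 = 18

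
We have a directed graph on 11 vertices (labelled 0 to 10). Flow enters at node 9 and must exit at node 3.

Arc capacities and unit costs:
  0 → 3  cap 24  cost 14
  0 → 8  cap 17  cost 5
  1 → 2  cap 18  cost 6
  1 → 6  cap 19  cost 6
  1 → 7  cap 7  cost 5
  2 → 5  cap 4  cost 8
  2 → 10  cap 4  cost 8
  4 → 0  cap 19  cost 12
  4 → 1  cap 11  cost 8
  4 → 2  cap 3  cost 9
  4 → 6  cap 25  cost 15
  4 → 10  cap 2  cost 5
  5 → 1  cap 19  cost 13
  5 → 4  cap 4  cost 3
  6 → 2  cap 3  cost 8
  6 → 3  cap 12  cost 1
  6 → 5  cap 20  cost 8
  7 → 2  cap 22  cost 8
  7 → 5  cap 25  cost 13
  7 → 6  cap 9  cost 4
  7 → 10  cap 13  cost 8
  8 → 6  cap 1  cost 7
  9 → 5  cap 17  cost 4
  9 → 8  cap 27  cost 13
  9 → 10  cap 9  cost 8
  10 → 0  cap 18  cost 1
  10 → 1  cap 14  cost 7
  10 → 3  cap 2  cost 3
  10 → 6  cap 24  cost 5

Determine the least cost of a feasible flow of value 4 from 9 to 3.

Minimum cost for 4 units: 50

shortest-cost path #1: 9→10→3 push 2 @ unit cost 11 (adds 22)
shortest-cost path #2: 9→10→6→3 push 2 @ unit cost 14 (adds 28)
total cost = 50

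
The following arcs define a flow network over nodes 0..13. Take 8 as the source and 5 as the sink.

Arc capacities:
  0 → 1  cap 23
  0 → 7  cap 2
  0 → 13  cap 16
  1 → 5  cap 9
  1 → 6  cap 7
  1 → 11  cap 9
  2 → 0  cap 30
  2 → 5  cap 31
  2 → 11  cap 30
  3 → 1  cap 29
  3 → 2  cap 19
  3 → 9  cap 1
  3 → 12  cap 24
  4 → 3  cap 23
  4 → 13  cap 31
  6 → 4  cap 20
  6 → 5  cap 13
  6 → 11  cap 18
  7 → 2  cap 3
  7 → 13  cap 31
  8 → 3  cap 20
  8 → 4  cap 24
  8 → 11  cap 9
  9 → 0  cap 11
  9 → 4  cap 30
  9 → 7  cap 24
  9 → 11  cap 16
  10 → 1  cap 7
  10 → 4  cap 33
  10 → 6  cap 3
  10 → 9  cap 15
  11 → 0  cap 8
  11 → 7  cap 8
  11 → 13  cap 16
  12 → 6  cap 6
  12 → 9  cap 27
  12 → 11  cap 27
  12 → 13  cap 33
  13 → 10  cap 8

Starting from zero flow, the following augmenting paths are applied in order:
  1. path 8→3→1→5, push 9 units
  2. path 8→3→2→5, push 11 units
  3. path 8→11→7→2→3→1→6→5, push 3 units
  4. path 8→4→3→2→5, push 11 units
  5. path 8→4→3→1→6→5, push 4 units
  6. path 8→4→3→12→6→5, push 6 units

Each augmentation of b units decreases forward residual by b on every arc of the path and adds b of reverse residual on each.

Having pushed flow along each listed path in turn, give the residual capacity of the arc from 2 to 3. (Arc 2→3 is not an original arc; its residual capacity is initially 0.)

Residual capacity of (2,3): 19

after path 1 (8→3→1→5, push 9): res(2,3)=0
after path 2 (8→3→2→5, push 11): res(2,3)=11
after path 3 (8→11→7→2→3→1→6→5, push 3): res(2,3)=8
after path 4 (8→4→3→2→5, push 11): res(2,3)=19
after path 5 (8→4→3→1→6→5, push 4): res(2,3)=19
after path 6 (8→4→3→12→6→5, push 6): res(2,3)=19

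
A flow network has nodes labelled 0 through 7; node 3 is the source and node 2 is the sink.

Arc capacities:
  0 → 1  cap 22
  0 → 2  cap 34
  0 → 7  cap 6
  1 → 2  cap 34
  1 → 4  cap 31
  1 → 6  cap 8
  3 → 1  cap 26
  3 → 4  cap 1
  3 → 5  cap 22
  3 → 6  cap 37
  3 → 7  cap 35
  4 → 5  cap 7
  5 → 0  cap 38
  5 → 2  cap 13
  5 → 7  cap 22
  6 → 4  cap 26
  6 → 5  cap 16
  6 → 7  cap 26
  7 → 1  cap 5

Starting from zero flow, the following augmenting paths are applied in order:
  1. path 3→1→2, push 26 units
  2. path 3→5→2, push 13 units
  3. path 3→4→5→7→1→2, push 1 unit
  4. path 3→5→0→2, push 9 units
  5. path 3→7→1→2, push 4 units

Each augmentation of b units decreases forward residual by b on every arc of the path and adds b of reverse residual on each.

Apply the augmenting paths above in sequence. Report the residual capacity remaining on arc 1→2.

Residual capacity of (1,2): 3

after path 1 (3→1→2, push 26): res(1,2)=8
after path 2 (3→5→2, push 13): res(1,2)=8
after path 3 (3→4→5→7→1→2, push 1): res(1,2)=7
after path 4 (3→5→0→2, push 9): res(1,2)=7
after path 5 (3→7→1→2, push 4): res(1,2)=3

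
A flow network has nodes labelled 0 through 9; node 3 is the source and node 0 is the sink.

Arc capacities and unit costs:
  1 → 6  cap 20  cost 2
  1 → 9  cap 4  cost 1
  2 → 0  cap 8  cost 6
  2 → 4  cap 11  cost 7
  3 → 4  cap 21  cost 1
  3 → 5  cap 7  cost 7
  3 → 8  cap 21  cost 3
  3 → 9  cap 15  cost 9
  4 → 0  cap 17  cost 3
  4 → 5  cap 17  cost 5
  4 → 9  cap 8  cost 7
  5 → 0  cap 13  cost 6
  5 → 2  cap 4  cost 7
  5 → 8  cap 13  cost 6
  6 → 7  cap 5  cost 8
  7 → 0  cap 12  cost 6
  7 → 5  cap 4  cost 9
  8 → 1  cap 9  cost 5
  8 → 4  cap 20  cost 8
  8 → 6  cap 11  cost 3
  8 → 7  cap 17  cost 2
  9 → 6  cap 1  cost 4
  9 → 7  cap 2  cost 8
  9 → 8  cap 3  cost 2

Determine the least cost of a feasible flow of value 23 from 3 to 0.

Minimum cost for 23 units: 134

shortest-cost path #1: 3→4→0 push 17 @ unit cost 4 (adds 68)
shortest-cost path #2: 3→8→7→0 push 6 @ unit cost 11 (adds 66)
total cost = 134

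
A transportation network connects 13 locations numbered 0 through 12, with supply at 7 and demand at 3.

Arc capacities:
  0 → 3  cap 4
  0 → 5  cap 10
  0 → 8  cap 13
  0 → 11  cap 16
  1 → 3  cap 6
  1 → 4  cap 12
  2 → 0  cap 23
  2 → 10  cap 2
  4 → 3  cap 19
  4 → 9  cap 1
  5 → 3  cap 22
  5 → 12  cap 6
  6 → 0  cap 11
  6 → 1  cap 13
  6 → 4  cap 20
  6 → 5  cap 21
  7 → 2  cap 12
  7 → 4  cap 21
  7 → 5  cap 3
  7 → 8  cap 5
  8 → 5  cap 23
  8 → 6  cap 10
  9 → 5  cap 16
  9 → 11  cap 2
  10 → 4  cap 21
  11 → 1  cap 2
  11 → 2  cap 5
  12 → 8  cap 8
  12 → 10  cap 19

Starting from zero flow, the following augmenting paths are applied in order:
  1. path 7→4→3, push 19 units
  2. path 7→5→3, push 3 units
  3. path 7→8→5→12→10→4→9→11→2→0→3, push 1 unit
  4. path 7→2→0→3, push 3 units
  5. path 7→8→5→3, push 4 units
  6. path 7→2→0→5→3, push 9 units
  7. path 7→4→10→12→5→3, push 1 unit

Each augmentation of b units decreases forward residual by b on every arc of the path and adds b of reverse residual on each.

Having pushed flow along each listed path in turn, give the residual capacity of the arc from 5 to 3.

after path 1 (7→4→3, push 19): res(5,3)=22
after path 2 (7→5→3, push 3): res(5,3)=19
after path 3 (7→8→5→12→10→4→9→11→2→0→3, push 1): res(5,3)=19
after path 4 (7→2→0→3, push 3): res(5,3)=19
after path 5 (7→8→5→3, push 4): res(5,3)=15
after path 6 (7→2→0→5→3, push 9): res(5,3)=6
after path 7 (7→4→10→12→5→3, push 1): res(5,3)=5

Residual capacity of (5,3): 5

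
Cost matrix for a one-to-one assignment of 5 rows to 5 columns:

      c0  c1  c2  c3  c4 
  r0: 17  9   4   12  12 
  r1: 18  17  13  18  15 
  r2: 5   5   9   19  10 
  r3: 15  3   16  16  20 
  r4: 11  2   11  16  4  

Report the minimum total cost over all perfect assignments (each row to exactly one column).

optimal assignment: row0→col2 (cost 4), row1→col3 (cost 18), row2→col0 (cost 5), row3→col1 (cost 3), row4→col4 (cost 4)
total = 4 + 18 + 5 + 3 + 4 = 34

Minimum assignment cost: 34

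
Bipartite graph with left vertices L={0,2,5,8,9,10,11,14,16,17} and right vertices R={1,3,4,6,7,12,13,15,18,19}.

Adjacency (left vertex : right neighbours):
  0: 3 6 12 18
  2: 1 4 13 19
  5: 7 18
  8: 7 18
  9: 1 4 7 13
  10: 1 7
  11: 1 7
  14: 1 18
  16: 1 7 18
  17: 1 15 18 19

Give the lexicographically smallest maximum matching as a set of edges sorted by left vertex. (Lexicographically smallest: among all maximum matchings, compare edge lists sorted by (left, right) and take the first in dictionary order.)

Lex-smallest maximum matching: {(0,3), (2,4), (5,7), (8,18), (9,13), (10,1), (17,15)}

|M| = 7 (so the lex-smallest maximum matching has 7 edges)
process left vertices in ascending order; for each, take the smallest-labelled available neighbour that still permits 7 edges overall, or leave it unmatched if none does
lex-smallest matching: {0-3, 2-4, 5-7, 8-18, 9-13, 10-1, 17-15}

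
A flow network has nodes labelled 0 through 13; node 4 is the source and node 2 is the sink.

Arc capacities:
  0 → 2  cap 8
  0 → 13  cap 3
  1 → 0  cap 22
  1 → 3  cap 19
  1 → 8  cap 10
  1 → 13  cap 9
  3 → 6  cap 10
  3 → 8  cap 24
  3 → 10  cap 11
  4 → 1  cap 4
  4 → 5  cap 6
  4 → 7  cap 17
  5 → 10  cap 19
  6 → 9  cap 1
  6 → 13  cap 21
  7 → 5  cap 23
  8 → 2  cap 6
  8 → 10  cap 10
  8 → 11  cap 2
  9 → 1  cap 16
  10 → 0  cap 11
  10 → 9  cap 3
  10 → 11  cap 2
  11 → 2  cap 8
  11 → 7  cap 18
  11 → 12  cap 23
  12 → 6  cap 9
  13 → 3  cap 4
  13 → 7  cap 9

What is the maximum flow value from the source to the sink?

Maximum flow value: 18

augment #1: 4→1→0→2 bottleneck 4, total now 4
augment #2: 4→5→10→0→2 bottleneck 4, total now 8
augment #3: 4→5→10→11→2 bottleneck 2, total now 10
augment #4: 4→7→5→10→0→1→8→2 bottleneck 4, total now 14
augment #5: 4→7→5→10→9→1→8→2 bottleneck 2, total now 16
augment #6: 4→7→5→10→9→1→8→11→2 bottleneck 1, total now 17
augment #7: 4→7→5→10→0→13→3→8→11→2 bottleneck 1, total now 18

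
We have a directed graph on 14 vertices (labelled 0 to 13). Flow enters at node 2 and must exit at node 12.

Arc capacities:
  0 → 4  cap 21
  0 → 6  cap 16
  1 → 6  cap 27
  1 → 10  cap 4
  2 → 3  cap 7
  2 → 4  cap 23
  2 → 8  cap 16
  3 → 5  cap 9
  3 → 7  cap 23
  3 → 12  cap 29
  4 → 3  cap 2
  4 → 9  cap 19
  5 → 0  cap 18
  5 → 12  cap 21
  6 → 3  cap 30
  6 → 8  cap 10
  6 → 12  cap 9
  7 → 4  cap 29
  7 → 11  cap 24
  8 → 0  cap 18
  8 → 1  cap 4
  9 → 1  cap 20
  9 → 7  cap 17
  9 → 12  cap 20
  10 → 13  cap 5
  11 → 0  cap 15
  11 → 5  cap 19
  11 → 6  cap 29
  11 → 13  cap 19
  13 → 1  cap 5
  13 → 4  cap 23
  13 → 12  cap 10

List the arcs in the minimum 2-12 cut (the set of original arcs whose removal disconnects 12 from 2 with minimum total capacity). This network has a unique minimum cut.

augment #1: 2→3→12 push 7
augment #2: 2→4→3→12 push 2
augment #3: 2→4→9→12 push 19
augment #4: 2→8→0→6→12 push 9
augment #5: 2→8→0→6→3→12 push 7
max flow = 44; residual-reachable set from 2 gives S-side
cut edges (S→T): {(2,3), (2,8), (4,3), (4,9)} total cap 44

Min-cut arcs: {(2,3), (2,8), (4,3), (4,9)} (total capacity 44)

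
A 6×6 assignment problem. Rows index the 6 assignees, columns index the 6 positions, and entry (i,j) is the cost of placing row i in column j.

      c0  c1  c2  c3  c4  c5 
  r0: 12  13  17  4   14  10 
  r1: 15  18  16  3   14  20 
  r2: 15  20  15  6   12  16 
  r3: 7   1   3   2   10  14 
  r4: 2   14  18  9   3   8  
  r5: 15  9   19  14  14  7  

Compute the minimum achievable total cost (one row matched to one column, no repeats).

Minimum assignment cost: 39

optimal assignment: row0→col5 (cost 10), row1→col3 (cost 3), row2→col4 (cost 12), row3→col2 (cost 3), row4→col0 (cost 2), row5→col1 (cost 9)
total = 10 + 3 + 12 + 3 + 2 + 9 = 39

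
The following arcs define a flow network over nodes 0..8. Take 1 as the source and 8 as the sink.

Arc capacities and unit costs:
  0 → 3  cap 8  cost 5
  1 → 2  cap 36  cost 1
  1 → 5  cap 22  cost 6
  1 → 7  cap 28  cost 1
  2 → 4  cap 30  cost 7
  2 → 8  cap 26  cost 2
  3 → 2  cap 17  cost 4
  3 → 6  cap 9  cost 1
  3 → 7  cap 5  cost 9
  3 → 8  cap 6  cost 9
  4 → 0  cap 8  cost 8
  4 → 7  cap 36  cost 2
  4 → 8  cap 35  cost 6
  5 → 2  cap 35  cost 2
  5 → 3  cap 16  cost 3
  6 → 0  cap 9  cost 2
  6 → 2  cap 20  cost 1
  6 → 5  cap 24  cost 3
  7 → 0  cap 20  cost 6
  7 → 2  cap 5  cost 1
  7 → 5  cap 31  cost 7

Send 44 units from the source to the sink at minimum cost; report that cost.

Minimum cost for 44 units: 347

shortest-cost path #1: 1→2→8 push 26 @ unit cost 3 (adds 78)
shortest-cost path #2: 1→2→4→8 push 10 @ unit cost 14 (adds 140)
shortest-cost path #3: 1→7→2→4→8 push 5 @ unit cost 15 (adds 75)
shortest-cost path #4: 1→5→3→8 push 3 @ unit cost 18 (adds 54)
total cost = 347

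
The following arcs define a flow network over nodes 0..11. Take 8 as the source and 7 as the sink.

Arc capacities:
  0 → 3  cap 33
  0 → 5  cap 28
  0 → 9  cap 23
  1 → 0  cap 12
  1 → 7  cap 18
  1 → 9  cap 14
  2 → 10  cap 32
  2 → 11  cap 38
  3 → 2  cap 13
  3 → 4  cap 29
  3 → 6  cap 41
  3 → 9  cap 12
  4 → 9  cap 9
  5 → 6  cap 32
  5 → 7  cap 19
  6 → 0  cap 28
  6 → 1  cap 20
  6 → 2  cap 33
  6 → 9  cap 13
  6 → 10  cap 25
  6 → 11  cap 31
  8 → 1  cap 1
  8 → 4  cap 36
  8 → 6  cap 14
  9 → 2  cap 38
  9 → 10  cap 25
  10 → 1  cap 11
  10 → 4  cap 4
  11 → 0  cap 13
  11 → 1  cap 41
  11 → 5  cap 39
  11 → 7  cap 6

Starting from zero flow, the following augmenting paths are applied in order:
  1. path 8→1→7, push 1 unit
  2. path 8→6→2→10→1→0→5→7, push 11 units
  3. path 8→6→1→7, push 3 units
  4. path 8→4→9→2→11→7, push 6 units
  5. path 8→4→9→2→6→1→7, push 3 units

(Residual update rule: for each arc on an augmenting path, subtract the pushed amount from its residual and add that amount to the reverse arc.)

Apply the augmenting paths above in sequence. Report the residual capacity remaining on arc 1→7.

after path 1 (8→1→7, push 1): res(1,7)=17
after path 2 (8→6→2→10→1→0→5→7, push 11): res(1,7)=17
after path 3 (8→6→1→7, push 3): res(1,7)=14
after path 4 (8→4→9→2→11→7, push 6): res(1,7)=14
after path 5 (8→4→9→2→6→1→7, push 3): res(1,7)=11

Residual capacity of (1,7): 11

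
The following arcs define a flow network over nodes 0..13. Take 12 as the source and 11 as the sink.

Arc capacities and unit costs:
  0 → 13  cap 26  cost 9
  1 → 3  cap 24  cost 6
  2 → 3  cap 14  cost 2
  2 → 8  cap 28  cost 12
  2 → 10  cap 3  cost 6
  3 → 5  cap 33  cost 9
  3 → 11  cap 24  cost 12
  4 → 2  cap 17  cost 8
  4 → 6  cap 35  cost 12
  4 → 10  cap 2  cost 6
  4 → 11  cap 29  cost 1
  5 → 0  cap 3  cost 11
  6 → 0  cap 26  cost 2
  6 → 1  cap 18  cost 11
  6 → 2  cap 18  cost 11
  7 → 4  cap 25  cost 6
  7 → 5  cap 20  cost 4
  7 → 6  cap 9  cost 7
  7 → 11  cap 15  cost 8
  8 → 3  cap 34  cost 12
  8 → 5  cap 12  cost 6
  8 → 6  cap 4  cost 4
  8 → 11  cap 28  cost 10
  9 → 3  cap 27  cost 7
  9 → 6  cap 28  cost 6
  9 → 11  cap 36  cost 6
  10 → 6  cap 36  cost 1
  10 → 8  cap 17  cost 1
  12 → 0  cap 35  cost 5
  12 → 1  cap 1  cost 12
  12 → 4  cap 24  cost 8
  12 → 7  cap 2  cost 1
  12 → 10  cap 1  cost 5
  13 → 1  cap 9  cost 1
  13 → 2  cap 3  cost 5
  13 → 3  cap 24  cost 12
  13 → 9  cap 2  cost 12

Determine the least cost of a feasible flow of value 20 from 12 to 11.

shortest-cost path #1: 12→7→4→11 push 2 @ unit cost 8 (adds 16)
shortest-cost path #2: 12→4→11 push 18 @ unit cost 9 (adds 162)
total cost = 178

Minimum cost for 20 units: 178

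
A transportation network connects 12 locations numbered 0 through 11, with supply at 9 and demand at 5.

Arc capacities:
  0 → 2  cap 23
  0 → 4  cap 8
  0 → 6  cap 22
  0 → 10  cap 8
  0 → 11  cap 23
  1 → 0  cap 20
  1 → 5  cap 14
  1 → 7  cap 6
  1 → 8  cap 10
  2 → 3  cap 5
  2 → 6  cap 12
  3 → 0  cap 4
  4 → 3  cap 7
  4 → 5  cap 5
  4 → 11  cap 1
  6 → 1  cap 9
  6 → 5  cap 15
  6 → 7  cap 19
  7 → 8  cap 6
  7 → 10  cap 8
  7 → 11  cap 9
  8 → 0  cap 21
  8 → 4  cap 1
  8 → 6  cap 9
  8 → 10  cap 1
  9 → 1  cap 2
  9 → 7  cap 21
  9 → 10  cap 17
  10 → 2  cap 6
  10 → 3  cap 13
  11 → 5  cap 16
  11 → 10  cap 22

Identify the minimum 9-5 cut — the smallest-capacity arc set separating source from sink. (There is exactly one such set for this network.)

augment #1: 9→1→5 push 2
augment #2: 9→7→11→5 push 9
augment #3: 9→7→8→4→5 push 1
augment #4: 9→7→8→6→5 push 5
augment #5: 9→10→2→6→5 push 6
augment #6: 9→10→3→0→4→5 push 4
max flow = 27; residual-reachable set from 9 gives S-side
cut edges (S→T): {(3,0), (7,8), (7,11), (9,1), (10,2)} total cap 27

Min-cut arcs: {(3,0), (7,8), (7,11), (9,1), (10,2)} (total capacity 27)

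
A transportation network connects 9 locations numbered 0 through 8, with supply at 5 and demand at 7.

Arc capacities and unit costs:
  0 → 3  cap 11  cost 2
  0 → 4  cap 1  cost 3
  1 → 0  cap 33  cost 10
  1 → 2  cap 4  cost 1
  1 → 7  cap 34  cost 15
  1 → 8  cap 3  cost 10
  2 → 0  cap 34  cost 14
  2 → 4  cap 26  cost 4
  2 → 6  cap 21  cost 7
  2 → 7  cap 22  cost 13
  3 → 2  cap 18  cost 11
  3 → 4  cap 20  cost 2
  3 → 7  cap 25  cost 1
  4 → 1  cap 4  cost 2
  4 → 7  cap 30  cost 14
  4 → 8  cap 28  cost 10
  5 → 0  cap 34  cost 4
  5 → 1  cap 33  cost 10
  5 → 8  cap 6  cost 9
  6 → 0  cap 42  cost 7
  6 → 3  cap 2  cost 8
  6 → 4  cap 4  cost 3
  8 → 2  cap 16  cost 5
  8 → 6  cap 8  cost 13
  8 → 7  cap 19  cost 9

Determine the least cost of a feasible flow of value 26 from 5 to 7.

shortest-cost path #1: 5→0→3→7 push 11 @ unit cost 7 (adds 77)
shortest-cost path #2: 5→8→7 push 6 @ unit cost 18 (adds 108)
shortest-cost path #3: 5→0→4→7 push 1 @ unit cost 21 (adds 21)
shortest-cost path #4: 5→1→2→7 push 4 @ unit cost 24 (adds 96)
shortest-cost path #5: 5→1→7 push 4 @ unit cost 25 (adds 100)
total cost = 402

Minimum cost for 26 units: 402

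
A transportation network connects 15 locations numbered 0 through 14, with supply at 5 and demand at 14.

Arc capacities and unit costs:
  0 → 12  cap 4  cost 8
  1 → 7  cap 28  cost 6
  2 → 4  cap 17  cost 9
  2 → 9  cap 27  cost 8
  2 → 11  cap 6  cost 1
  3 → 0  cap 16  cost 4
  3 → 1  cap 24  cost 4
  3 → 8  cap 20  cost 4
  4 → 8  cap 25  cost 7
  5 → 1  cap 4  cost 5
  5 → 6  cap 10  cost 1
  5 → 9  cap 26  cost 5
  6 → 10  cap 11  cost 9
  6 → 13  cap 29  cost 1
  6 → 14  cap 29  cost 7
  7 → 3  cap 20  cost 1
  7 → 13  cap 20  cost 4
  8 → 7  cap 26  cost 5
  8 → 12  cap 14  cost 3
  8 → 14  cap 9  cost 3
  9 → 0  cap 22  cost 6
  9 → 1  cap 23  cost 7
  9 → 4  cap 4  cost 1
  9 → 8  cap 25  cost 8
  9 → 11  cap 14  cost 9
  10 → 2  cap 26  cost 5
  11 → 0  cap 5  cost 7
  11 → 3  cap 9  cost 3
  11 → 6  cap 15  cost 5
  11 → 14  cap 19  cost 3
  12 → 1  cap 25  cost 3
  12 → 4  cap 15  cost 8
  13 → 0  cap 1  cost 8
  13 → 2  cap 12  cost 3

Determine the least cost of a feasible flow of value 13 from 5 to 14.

shortest-cost path #1: 5→6→14 push 10 @ unit cost 8 (adds 80)
shortest-cost path #2: 5→9→8→14 push 3 @ unit cost 16 (adds 48)
total cost = 128

Minimum cost for 13 units: 128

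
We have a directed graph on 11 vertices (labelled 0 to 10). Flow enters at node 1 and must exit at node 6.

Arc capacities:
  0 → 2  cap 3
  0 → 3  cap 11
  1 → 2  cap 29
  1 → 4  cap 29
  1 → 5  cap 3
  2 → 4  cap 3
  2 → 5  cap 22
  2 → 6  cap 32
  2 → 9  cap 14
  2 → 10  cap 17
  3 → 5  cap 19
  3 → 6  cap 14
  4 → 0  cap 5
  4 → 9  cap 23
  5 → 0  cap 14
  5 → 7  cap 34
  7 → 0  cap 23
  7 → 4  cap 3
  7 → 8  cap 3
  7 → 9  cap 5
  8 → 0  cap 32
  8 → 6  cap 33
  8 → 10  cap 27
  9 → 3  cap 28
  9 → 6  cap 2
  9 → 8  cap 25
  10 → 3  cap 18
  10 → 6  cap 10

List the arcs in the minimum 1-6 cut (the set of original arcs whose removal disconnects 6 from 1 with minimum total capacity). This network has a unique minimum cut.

Min-cut arcs: {(1,2), (1,5), (4,0), (4,9)} (total capacity 60)

augment #1: 1→2→6 push 29
augment #2: 1→4→9→6 push 2
augment #3: 1→4→0→2→6 push 3
augment #4: 1→4→0→3→6 push 2
augment #5: 1→4→9→3→6 push 12
augment #6: 1→4→9→8→6 push 9
augment #7: 1→5→7→8→6 push 3
max flow = 60; residual-reachable set from 1 gives S-side
cut edges (S→T): {(1,2), (1,5), (4,0), (4,9)} total cap 60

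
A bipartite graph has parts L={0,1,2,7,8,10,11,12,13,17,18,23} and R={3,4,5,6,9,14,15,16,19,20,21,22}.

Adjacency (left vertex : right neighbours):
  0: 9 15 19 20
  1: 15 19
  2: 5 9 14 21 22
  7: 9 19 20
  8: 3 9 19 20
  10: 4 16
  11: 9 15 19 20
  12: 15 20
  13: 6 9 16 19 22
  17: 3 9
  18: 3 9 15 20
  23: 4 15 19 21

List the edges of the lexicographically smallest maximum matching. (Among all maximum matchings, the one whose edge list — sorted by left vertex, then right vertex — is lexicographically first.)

Lex-smallest maximum matching: {(0,9), (1,15), (2,5), (7,19), (8,3), (10,4), (11,20), (13,6), (23,21)}

|M| = 9 (so the lex-smallest maximum matching has 9 edges)
process left vertices in ascending order; for each, take the smallest-labelled available neighbour that still permits 9 edges overall, or leave it unmatched if none does
lex-smallest matching: {0-9, 1-15, 2-5, 7-19, 8-3, 10-4, 11-20, 13-6, 23-21}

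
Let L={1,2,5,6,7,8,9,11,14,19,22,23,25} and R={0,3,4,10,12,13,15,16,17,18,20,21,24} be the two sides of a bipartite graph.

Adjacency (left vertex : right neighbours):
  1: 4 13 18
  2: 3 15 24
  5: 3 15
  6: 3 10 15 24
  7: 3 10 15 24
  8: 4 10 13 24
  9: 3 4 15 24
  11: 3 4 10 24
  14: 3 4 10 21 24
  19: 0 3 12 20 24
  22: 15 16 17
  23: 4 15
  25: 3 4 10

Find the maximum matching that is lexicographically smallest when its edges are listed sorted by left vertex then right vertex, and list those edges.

|M| = 10 (so the lex-smallest maximum matching has 10 edges)
process left vertices in ascending order; for each, take the smallest-labelled available neighbour that still permits 10 edges overall, or leave it unmatched if none does
lex-smallest matching: {1-18, 2-3, 5-15, 6-10, 7-24, 8-13, 9-4, 14-21, 19-0, 22-16}

Lex-smallest maximum matching: {(1,18), (2,3), (5,15), (6,10), (7,24), (8,13), (9,4), (14,21), (19,0), (22,16)}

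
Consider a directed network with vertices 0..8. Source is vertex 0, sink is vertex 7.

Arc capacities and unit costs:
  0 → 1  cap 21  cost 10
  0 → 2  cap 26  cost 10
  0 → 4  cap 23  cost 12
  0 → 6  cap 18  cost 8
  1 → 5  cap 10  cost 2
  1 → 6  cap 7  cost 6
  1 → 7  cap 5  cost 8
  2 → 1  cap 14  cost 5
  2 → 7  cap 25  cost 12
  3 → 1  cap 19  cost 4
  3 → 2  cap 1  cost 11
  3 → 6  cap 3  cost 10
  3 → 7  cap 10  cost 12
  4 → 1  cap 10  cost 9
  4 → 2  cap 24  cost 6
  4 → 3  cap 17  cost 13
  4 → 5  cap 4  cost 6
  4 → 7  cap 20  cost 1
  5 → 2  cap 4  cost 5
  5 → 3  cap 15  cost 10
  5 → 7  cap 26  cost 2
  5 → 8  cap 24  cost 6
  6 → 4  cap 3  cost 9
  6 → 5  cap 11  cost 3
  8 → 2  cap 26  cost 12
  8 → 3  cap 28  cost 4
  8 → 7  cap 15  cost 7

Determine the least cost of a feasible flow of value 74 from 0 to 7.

shortest-cost path #1: 0→4→7 push 20 @ unit cost 13 (adds 260)
shortest-cost path #2: 0→6→5→7 push 11 @ unit cost 13 (adds 143)
shortest-cost path #3: 0→1→5→7 push 10 @ unit cost 14 (adds 140)
shortest-cost path #4: 0→1→7 push 5 @ unit cost 18 (adds 90)
shortest-cost path #5: 0→4→5→7 push 3 @ unit cost 20 (adds 60)
shortest-cost path #6: 0→2→7 push 25 @ unit cost 22 (adds 550)
total cost = 1243

Minimum cost for 74 units: 1243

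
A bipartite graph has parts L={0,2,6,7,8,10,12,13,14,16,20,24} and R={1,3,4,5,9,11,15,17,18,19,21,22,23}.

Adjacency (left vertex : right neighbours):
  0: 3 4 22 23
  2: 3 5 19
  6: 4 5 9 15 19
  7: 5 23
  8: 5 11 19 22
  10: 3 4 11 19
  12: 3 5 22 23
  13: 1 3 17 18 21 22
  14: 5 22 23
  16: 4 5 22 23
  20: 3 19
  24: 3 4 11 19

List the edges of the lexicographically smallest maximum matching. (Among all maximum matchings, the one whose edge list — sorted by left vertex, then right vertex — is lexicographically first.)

Lex-smallest maximum matching: {(0,3), (2,5), (6,9), (7,23), (8,11), (10,4), (12,22), (13,1), (20,19)}

|M| = 9 (so the lex-smallest maximum matching has 9 edges)
process left vertices in ascending order; for each, take the smallest-labelled available neighbour that still permits 9 edges overall, or leave it unmatched if none does
lex-smallest matching: {0-3, 2-5, 6-9, 7-23, 8-11, 10-4, 12-22, 13-1, 20-19}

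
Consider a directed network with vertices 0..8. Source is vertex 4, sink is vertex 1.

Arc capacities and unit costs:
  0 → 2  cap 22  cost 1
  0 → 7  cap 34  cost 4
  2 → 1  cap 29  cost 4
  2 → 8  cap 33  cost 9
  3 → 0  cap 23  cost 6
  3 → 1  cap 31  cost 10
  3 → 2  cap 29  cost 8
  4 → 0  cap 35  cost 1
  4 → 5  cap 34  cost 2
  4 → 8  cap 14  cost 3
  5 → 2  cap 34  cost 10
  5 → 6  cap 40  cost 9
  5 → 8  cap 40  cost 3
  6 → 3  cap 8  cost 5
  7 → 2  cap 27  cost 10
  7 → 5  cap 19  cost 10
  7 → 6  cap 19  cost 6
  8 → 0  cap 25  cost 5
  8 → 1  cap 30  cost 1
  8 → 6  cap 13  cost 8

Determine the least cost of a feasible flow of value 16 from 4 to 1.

Minimum cost for 16 units: 68

shortest-cost path #1: 4→8→1 push 14 @ unit cost 4 (adds 56)
shortest-cost path #2: 4→5→8→1 push 2 @ unit cost 6 (adds 12)
total cost = 68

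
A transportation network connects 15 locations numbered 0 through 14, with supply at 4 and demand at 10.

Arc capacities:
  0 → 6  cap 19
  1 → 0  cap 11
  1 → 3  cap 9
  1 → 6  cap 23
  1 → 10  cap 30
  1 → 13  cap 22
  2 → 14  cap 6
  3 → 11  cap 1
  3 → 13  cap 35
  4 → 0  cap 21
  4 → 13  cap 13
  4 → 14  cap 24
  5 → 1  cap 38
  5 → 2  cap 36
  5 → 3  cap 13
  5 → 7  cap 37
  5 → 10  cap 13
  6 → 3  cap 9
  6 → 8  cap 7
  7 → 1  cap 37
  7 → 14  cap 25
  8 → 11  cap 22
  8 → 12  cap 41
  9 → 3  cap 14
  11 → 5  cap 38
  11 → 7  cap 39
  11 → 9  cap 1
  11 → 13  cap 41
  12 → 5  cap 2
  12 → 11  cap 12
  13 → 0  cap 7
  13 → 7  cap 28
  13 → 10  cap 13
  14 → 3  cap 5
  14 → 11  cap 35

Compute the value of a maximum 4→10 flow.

Maximum flow value: 53

augment #1: 4→13→10 bottleneck 13, total now 13
augment #2: 4→14→11→5→10 bottleneck 13, total now 26
augment #3: 4→14→11→5→1→10 bottleneck 11, total now 37
augment #4: 4→0→6→3→11→5→1→10 bottleneck 1, total now 38
augment #5: 4→0→6→3→13→7→1→10 bottleneck 8, total now 46
augment #6: 4→0→6→8→11→5→1→10 bottleneck 7, total now 53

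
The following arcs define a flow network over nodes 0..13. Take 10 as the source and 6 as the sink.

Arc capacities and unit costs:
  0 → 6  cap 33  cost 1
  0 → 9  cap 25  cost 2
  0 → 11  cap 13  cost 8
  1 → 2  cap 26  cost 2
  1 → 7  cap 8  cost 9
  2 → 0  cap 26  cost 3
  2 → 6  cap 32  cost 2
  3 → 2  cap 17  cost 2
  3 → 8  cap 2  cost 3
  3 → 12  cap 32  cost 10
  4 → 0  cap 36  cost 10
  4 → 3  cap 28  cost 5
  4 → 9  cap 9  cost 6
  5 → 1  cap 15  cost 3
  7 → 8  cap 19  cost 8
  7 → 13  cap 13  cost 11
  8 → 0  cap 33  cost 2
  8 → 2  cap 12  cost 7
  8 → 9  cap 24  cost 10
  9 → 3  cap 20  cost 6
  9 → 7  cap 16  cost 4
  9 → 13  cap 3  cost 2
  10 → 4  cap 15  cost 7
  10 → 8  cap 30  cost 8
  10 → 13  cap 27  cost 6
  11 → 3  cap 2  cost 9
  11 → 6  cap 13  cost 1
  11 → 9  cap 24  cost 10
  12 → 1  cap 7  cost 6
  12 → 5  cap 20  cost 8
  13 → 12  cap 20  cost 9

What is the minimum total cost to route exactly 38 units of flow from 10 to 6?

Minimum cost for 38 units: 458

shortest-cost path #1: 10→8→0→6 push 30 @ unit cost 11 (adds 330)
shortest-cost path #2: 10→4→3→2→6 push 8 @ unit cost 16 (adds 128)
total cost = 458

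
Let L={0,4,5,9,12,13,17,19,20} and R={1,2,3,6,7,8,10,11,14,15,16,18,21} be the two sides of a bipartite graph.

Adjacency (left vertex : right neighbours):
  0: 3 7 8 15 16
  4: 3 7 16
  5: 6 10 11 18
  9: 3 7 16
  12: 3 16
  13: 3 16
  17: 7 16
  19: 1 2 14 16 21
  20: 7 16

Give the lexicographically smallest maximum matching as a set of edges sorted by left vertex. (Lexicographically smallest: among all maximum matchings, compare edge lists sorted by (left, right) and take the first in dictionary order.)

Lex-smallest maximum matching: {(0,8), (4,3), (5,6), (9,7), (12,16), (19,1)}

|M| = 6 (so the lex-smallest maximum matching has 6 edges)
process left vertices in ascending order; for each, take the smallest-labelled available neighbour that still permits 6 edges overall, or leave it unmatched if none does
lex-smallest matching: {0-8, 4-3, 5-6, 9-7, 12-16, 19-1}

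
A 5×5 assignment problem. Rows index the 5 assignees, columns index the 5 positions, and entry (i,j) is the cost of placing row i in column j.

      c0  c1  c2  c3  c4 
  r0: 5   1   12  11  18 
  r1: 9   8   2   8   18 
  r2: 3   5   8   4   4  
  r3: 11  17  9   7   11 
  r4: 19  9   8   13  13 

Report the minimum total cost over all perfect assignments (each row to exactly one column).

Minimum assignment cost: 26

optimal assignment: row0→col1 (cost 1), row1→col2 (cost 2), row2→col0 (cost 3), row3→col3 (cost 7), row4→col4 (cost 13)
total = 1 + 2 + 3 + 7 + 13 = 26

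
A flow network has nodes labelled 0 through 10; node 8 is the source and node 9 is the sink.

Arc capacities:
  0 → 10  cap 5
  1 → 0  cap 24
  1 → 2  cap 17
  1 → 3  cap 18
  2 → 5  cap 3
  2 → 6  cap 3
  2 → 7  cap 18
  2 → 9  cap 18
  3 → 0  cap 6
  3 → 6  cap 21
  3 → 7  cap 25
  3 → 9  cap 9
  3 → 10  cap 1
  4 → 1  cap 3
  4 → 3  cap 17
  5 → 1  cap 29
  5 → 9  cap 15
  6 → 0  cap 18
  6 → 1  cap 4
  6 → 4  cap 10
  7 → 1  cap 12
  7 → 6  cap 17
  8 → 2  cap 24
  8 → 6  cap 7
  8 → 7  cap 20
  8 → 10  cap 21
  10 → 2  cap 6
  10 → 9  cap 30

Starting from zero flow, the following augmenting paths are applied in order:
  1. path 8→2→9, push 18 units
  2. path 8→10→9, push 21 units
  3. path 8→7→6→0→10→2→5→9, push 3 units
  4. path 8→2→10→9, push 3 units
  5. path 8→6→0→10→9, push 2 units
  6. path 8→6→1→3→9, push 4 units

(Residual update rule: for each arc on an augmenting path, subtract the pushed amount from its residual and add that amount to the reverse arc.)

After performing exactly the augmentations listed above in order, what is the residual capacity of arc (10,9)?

Residual capacity of (10,9): 4

after path 1 (8→2→9, push 18): res(10,9)=30
after path 2 (8→10→9, push 21): res(10,9)=9
after path 3 (8→7→6→0→10→2→5→9, push 3): res(10,9)=9
after path 4 (8→2→10→9, push 3): res(10,9)=6
after path 5 (8→6→0→10→9, push 2): res(10,9)=4
after path 6 (8→6→1→3→9, push 4): res(10,9)=4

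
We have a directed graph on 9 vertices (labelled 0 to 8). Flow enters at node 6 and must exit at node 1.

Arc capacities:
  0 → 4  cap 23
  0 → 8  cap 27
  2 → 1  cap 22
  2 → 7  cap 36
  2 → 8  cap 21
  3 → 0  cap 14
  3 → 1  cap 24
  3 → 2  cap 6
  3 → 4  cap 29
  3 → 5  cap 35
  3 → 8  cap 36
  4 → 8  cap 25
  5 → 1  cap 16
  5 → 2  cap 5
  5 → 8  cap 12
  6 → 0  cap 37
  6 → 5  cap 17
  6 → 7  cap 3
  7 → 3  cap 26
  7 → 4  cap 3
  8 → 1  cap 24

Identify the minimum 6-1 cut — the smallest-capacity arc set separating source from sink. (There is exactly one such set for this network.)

Min-cut arcs: {(6,5), (6,7), (8,1)} (total capacity 44)

augment #1: 6→5→1 push 16
augment #2: 6→0→8→1 push 24
augment #3: 6→5→2→1 push 1
augment #4: 6→7→3→1 push 3
max flow = 44; residual-reachable set from 6 gives S-side
cut edges (S→T): {(6,5), (6,7), (8,1)} total cap 44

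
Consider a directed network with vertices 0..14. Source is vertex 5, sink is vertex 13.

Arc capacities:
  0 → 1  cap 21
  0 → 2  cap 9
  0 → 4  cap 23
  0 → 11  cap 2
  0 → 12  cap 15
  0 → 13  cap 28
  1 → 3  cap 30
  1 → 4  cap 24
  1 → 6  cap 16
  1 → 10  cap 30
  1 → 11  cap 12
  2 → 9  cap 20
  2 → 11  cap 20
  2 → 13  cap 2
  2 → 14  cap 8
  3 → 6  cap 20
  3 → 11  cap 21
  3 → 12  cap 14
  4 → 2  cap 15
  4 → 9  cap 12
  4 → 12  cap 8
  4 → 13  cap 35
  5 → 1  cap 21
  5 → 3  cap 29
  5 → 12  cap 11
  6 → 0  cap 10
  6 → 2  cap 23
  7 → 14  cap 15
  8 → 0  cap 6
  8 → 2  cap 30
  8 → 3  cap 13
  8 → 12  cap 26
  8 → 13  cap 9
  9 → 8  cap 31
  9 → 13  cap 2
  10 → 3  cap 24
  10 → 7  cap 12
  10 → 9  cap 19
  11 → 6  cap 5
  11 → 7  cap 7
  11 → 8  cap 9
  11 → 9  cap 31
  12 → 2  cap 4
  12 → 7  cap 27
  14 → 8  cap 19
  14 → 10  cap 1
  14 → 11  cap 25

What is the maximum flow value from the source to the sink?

augment #1: 5→1→4→13 bottleneck 21, total now 21
augment #2: 5→12→2→13 bottleneck 2, total now 23
augment #3: 5→3→6→0→13 bottleneck 10, total now 33
augment #4: 5→3→11→8→13 bottleneck 9, total now 42
augment #5: 5→3→11→9→13 bottleneck 2, total now 44
augment #6: 5→3→11→9→8→0→13 bottleneck 6, total now 50

Maximum flow value: 50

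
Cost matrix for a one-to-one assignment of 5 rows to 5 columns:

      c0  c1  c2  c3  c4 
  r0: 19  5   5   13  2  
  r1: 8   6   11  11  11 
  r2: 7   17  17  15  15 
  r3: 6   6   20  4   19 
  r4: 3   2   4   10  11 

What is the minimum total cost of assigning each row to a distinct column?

optimal assignment: row0→col4 (cost 2), row1→col1 (cost 6), row2→col0 (cost 7), row3→col3 (cost 4), row4→col2 (cost 4)
total = 2 + 6 + 7 + 4 + 4 = 23

Minimum assignment cost: 23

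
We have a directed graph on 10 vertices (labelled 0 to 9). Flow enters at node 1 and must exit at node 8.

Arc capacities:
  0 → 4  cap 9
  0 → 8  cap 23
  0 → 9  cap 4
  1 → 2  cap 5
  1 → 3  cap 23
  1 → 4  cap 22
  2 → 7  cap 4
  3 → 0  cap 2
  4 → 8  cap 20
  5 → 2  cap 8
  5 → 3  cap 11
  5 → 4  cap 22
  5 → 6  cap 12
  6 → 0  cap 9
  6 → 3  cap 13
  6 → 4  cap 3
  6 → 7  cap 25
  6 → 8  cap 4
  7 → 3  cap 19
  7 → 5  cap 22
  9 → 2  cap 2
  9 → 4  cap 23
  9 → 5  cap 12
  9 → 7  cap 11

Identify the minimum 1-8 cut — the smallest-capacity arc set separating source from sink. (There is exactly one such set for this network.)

Min-cut arcs: {(2,7), (3,0), (4,8)} (total capacity 26)

augment #1: 1→4→8 push 20
augment #2: 1→3→0→8 push 2
augment #3: 1→2→7→5→6→8 push 4
max flow = 26; residual-reachable set from 1 gives S-side
cut edges (S→T): {(2,7), (3,0), (4,8)} total cap 26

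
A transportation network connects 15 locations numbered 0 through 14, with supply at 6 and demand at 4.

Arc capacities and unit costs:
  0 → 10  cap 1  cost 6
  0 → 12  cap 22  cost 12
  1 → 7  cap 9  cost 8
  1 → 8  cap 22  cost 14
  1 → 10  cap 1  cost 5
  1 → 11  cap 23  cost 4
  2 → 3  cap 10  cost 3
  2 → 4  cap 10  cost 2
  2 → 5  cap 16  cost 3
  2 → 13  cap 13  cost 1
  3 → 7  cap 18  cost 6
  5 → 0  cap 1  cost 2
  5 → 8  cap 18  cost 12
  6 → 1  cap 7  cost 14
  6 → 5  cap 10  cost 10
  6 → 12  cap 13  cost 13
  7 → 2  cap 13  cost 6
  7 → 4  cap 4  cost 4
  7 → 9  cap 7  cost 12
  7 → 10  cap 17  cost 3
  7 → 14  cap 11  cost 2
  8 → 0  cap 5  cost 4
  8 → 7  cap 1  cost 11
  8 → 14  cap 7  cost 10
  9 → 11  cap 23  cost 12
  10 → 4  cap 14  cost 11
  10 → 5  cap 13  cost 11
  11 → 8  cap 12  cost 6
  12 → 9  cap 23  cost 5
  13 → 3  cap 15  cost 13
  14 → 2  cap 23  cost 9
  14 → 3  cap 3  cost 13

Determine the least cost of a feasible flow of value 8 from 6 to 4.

Minimum cost for 8 units: 223

shortest-cost path #1: 6→1→7→4 push 4 @ unit cost 26 (adds 104)
shortest-cost path #2: 6→5→0→10→4 push 1 @ unit cost 29 (adds 29)
shortest-cost path #3: 6→1→10→4 push 1 @ unit cost 30 (adds 30)
shortest-cost path #4: 6→1→7→2→4 push 2 @ unit cost 30 (adds 60)
total cost = 223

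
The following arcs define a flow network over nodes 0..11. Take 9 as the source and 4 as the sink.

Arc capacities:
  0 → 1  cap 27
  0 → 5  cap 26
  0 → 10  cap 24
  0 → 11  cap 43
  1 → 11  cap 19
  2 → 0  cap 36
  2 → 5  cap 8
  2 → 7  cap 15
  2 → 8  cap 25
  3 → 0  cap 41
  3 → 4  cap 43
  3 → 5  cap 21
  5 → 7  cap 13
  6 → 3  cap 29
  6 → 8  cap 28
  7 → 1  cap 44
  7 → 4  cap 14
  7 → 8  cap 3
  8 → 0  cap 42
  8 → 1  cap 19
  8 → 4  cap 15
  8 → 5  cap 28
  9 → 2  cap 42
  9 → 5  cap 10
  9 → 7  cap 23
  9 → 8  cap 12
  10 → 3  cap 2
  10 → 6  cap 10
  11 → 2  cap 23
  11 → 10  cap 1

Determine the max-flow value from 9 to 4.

Maximum flow value: 41

augment #1: 9→7→4 bottleneck 14, total now 14
augment #2: 9→8→4 bottleneck 12, total now 26
augment #3: 9→2→8→4 bottleneck 3, total now 29
augment #4: 9→2→0→10→3→4 bottleneck 2, total now 31
augment #5: 9→2→0→10→6→3→4 bottleneck 10, total now 41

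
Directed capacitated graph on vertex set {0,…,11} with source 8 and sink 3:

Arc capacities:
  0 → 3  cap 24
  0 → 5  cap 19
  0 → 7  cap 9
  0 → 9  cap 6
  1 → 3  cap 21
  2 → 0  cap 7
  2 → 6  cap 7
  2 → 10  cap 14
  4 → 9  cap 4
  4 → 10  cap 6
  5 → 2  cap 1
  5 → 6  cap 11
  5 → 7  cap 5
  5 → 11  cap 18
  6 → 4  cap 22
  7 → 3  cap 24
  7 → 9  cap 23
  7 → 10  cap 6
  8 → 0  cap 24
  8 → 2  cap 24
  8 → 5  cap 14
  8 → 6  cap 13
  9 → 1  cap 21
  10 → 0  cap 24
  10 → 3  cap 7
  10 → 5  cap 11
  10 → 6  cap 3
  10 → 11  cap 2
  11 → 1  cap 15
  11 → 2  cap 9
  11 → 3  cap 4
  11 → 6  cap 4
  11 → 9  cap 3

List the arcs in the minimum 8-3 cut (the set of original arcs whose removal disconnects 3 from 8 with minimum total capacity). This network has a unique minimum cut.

Min-cut arcs: {(2,0), (2,10), (4,9), (4,10), (8,0), (8,5)} (total capacity 69)

augment #1: 8→0→3 push 24
augment #2: 8→2→10→3 push 7
augment #3: 8→5→7→3 push 5
augment #4: 8→5→11→3 push 4
augment #5: 8→2→0→7→3 push 7
augment #6: 8→5→11→1→3 push 5
augment #7: 8→2→10→0→7→3 push 2
augment #8: 8→2→10→11→1→3 push 2
augment #9: 8→6→4→9→1→3 push 4
augment #10: 8→2→10→0→9→1→3 push 3
augment #11: 8→6→4→10→0→9→1→3 push 3
augment #12: 8→6→4→10→5→11→1→3 push 3
max flow = 69; residual-reachable set from 8 gives S-side
cut edges (S→T): {(2,0), (2,10), (4,9), (4,10), (8,0), (8,5)} total cap 69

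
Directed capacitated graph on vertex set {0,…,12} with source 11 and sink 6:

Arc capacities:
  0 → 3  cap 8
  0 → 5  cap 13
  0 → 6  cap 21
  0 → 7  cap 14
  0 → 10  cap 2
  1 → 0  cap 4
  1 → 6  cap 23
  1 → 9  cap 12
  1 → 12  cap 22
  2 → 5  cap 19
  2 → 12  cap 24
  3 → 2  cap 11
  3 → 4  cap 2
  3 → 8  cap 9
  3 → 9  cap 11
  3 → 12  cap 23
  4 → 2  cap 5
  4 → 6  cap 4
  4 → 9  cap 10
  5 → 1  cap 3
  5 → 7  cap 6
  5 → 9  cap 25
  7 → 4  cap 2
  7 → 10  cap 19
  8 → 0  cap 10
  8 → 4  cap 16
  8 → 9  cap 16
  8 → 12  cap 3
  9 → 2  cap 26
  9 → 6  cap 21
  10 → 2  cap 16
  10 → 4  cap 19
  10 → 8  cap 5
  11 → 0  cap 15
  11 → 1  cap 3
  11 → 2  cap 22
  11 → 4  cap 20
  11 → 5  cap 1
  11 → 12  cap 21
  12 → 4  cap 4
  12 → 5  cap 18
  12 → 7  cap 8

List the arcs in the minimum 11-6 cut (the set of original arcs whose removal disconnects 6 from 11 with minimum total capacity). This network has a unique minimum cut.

augment #1: 11→0→6 push 15
augment #2: 11→1→6 push 3
augment #3: 11→4→6 push 4
augment #4: 11→4→9→6 push 10
augment #5: 11→5→1→6 push 1
augment #6: 11→2→5→1→6 push 2
augment #7: 11→2→5→9→6 push 11
augment #8: 11→12→7→10→8→0→6 push 5
max flow = 51; residual-reachable set from 11 gives S-side
cut edges (S→T): {(4,6), (5,1), (9,6), (10,8), (11,0), (11,1)} total cap 51

Min-cut arcs: {(4,6), (5,1), (9,6), (10,8), (11,0), (11,1)} (total capacity 51)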